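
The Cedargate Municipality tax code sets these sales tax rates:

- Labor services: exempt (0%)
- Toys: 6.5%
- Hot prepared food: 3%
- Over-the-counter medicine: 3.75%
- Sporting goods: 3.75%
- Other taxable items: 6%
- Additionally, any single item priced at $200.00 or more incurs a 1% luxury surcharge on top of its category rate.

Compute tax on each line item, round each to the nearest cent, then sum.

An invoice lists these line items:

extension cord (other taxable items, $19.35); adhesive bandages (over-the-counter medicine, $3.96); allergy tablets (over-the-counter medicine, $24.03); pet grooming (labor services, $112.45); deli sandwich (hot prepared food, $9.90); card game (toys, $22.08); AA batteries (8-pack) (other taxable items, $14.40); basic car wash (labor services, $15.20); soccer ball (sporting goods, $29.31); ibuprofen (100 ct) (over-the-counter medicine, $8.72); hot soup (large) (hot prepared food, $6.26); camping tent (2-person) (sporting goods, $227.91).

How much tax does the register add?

Extension cord $19.35: other taxable items → 6% → $1.16
Adhesive bandages $3.96: over-the-counter medicine → 3.75% → $0.15
Allergy tablets $24.03: over-the-counter medicine → 3.75% → $0.90
Pet grooming $112.45: labor services → 0% → $0.00
Deli sandwich $9.90: hot prepared food → 3% → $0.30
Card game $22.08: toys → 6.5% → $1.44
AA batteries (8-pack) $14.40: other taxable items → 6% → $0.86
Basic car wash $15.20: labor services → 0% → $0.00
Soccer ball $29.31: sporting goods → 3.75% → $1.10
Ibuprofen (100 ct) $8.72: over-the-counter medicine → 3.75% → $0.33
Hot soup (large) $6.26: hot prepared food → 3% → $0.19
Camping tent (2-person) $227.91: sporting goods → 3.75% + 1% surcharge = 4.75% → $10.83
Total tax = $1.16 + $0.15 + $0.90 + $0.30 + $1.44 + $0.86 + $1.10 + $0.33 + $0.19 + $10.83 = $17.26

$17.26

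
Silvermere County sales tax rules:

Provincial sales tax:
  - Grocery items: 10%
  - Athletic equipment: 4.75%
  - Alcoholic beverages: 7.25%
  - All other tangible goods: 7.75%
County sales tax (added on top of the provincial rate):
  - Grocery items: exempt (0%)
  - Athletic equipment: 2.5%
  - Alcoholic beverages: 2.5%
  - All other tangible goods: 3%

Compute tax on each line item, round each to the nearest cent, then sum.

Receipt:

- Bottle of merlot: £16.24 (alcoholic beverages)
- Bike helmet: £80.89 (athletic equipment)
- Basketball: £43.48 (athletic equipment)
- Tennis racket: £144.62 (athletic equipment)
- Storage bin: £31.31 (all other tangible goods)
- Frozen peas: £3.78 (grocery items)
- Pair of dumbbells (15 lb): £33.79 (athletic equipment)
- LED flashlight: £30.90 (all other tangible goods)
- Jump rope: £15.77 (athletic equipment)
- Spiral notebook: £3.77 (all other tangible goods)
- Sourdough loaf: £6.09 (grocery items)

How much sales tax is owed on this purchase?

Bottle of merlot £16.24: alcoholic beverages → 7.25% + 2.5% county = 9.75% → £1.58
Bike helmet £80.89: athletic equipment → 4.75% + 2.5% county = 7.25% → £5.86
Basketball £43.48: athletic equipment → 4.75% + 2.5% county = 7.25% → £3.15
Tennis racket £144.62: athletic equipment → 4.75% + 2.5% county = 7.25% → £10.48
Storage bin £31.31: all other tangible goods → 7.75% + 3% county = 10.75% → £3.37
Frozen peas £3.78: grocery items → 10% + 0% county = 10% → £0.38
Pair of dumbbells (15 lb) £33.79: athletic equipment → 4.75% + 2.5% county = 7.25% → £2.45
LED flashlight £30.90: all other tangible goods → 7.75% + 3% county = 10.75% → £3.32
Jump rope £15.77: athletic equipment → 4.75% + 2.5% county = 7.25% → £1.14
Spiral notebook £3.77: all other tangible goods → 7.75% + 3% county = 10.75% → £0.41
Sourdough loaf £6.09: grocery items → 10% + 0% county = 10% → £0.61
Total tax = £1.58 + £5.86 + £3.15 + £10.48 + £3.37 + £0.38 + £2.45 + £3.32 + £1.14 + £0.41 + £0.61 = £32.75

£32.75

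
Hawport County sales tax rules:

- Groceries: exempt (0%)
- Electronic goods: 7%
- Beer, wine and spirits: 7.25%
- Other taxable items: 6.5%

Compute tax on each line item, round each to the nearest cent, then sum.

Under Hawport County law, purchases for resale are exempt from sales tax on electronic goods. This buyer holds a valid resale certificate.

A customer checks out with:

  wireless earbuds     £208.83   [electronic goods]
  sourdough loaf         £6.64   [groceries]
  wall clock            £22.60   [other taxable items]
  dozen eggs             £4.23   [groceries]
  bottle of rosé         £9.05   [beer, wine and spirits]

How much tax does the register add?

Wireless earbuds £208.83: electronic goods, buyer-exempt → 0% → £0.00
Sourdough loaf £6.64: groceries → 0% → £0.00
Wall clock £22.60: other taxable items → 6.5% → £1.47
Dozen eggs £4.23: groceries → 0% → £0.00
Bottle of rosé £9.05: beer, wine and spirits → 7.25% → £0.66
Total tax = £1.47 + £0.66 = £2.13

£2.13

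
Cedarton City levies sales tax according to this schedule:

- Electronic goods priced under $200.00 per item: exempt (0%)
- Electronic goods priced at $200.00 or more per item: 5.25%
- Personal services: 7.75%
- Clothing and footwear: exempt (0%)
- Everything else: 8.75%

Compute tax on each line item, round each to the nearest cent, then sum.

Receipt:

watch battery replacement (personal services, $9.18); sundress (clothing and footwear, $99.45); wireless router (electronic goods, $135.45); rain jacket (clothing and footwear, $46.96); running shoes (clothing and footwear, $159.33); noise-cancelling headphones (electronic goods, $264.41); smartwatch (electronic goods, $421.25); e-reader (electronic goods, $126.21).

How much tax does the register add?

Watch battery replacement $9.18: personal services → 7.75% → $0.71
Sundress $99.45: clothing and footwear → 0% → $0.00
Wireless router $135.45: electronic goods, under $200.00 → 0% → $0.00
Rain jacket $46.96: clothing and footwear → 0% → $0.00
Running shoes $159.33: clothing and footwear → 0% → $0.00
Noise-cancelling headphones $264.41: electronic goods, $200.00 or more → 5.25% → $13.88
Smartwatch $421.25: electronic goods, $200.00 or more → 5.25% → $22.12
E-reader $126.21: electronic goods, under $200.00 → 0% → $0.00
Total tax = $0.71 + $13.88 + $22.12 = $36.71

$36.71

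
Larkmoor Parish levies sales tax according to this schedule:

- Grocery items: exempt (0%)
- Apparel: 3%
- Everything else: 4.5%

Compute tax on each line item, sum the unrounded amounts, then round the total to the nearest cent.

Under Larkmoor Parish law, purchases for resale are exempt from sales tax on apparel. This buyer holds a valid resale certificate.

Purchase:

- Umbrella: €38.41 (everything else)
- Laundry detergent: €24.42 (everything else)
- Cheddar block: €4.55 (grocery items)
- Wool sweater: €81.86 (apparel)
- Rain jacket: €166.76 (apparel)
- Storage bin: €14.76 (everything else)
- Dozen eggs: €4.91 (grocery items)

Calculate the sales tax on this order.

Umbrella €38.41: everything else → 4.5% → €1.72845
Laundry detergent €24.42: everything else → 4.5% → €1.0989
Cheddar block €4.55: grocery items → 0% → €0.00
Wool sweater €81.86: apparel, buyer-exempt → 0% → €0.00
Rain jacket €166.76: apparel, buyer-exempt → 0% → €0.00
Storage bin €14.76: everything else → 4.5% → €0.6642
Dozen eggs €4.91: grocery items → 0% → €0.00
Unrounded tax sum = €3.49155 → €3.49

€3.49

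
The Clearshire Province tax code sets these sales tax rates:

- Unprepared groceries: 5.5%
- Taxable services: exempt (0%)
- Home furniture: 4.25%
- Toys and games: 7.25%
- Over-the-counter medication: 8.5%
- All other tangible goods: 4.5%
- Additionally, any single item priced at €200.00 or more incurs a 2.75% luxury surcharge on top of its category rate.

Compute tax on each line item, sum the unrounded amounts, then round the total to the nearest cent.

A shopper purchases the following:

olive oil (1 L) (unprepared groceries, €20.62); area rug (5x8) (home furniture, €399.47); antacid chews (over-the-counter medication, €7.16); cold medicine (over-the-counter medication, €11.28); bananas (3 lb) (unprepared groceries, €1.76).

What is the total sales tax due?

Olive oil (1 L) €20.62: unprepared groceries → 5.5% → €1.1341
Area rug (5x8) €399.47: home furniture → 4.25% + 2.75% surcharge = 7% → €27.9629
Antacid chews €7.16: over-the-counter medication → 8.5% → €0.6086
Cold medicine €11.28: over-the-counter medication → 8.5% → €0.9588
Bananas (3 lb) €1.76: unprepared groceries → 5.5% → €0.0968
Unrounded tax sum = €30.7612 → €30.76

€30.76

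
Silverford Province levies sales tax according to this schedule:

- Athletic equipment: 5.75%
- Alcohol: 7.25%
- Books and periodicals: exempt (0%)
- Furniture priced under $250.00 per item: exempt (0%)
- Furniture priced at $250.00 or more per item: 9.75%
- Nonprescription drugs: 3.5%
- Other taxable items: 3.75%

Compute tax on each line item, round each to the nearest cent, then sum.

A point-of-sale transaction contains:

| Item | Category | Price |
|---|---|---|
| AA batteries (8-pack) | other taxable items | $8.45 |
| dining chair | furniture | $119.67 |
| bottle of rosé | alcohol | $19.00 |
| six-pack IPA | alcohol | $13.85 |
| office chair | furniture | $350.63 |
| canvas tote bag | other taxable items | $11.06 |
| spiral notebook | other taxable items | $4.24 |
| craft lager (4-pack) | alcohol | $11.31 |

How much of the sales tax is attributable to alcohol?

Bottle of rosé $19.00: alcohol → 7.25% → $1.38
Six-pack IPA $13.85: alcohol → 7.25% → $1.00
Craft lager (4-pack) $11.31: alcohol → 7.25% → $0.82
Tax on alcohol = $1.38 + $1.00 + $0.82 = $3.20

$3.20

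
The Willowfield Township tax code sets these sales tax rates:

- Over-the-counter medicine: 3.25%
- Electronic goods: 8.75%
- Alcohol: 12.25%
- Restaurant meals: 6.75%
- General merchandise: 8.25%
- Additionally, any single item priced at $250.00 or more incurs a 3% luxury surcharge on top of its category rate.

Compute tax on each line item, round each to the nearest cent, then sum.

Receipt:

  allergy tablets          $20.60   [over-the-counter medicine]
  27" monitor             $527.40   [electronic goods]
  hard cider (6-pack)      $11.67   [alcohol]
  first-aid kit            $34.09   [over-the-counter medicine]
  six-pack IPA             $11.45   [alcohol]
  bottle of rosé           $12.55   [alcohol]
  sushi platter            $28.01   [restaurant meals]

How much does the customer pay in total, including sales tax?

$715.78

Allergy tablets $20.60: over-the-counter medicine → 3.25% → $0.67
27" monitor $527.40: electronic goods → 8.75% + 3% surcharge = 11.75% → $61.97
Hard cider (6-pack) $11.67: alcohol → 12.25% → $1.43
First-aid kit $34.09: over-the-counter medicine → 3.25% → $1.11
Six-pack IPA $11.45: alcohol → 12.25% → $1.40
Bottle of rosé $12.55: alcohol → 12.25% → $1.54
Sushi platter $28.01: restaurant meals → 6.75% → $1.89
Subtotal = $645.77; tax = $70.01; total due = $715.78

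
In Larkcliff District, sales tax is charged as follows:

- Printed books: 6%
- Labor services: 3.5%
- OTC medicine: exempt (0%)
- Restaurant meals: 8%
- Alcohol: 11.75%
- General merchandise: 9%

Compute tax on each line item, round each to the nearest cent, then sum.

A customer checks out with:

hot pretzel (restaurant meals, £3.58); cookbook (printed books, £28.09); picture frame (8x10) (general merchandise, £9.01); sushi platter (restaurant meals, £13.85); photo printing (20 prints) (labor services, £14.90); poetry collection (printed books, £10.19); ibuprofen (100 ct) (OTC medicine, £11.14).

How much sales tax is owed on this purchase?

£5.03

Hot pretzel £3.58: restaurant meals → 8% → £0.29
Cookbook £28.09: printed books → 6% → £1.69
Picture frame (8x10) £9.01: general merchandise → 9% → £0.81
Sushi platter £13.85: restaurant meals → 8% → £1.11
Photo printing (20 prints) £14.90: labor services → 3.5% → £0.52
Poetry collection £10.19: printed books → 6% → £0.61
Ibuprofen (100 ct) £11.14: OTC medicine → 0% → £0.00
Total tax = £0.29 + £1.69 + £0.81 + £1.11 + £0.52 + £0.61 = £5.03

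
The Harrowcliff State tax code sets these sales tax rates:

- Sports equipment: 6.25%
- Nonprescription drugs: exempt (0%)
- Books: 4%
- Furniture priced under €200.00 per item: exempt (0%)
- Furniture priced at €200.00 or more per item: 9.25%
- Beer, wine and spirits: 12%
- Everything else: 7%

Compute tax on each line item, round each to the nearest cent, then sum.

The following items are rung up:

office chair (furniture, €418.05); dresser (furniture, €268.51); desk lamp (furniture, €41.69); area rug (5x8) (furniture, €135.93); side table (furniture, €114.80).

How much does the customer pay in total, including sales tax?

Office chair €418.05: furniture, €200.00 or more → 9.25% → €38.67
Dresser €268.51: furniture, €200.00 or more → 9.25% → €24.84
Desk lamp €41.69: furniture, under €200.00 → 0% → €0.00
Area rug (5x8) €135.93: furniture, under €200.00 → 0% → €0.00
Side table €114.80: furniture, under €200.00 → 0% → €0.00
Subtotal = €978.98; tax = €63.51; total due = €1042.49

€1042.49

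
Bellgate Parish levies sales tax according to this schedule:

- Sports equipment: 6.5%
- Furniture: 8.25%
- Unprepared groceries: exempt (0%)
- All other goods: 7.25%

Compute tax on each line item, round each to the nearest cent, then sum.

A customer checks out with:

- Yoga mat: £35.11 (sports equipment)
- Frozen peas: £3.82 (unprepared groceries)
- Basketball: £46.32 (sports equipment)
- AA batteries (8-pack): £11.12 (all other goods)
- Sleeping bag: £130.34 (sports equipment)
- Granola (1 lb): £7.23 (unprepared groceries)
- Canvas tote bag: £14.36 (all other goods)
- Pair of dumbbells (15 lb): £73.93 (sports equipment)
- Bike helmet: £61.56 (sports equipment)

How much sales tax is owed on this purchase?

Yoga mat £35.11: sports equipment → 6.5% → £2.28
Frozen peas £3.82: unprepared groceries → 0% → £0.00
Basketball £46.32: sports equipment → 6.5% → £3.01
AA batteries (8-pack) £11.12: all other goods → 7.25% → £0.81
Sleeping bag £130.34: sports equipment → 6.5% → £8.47
Granola (1 lb) £7.23: unprepared groceries → 0% → £0.00
Canvas tote bag £14.36: all other goods → 7.25% → £1.04
Pair of dumbbells (15 lb) £73.93: sports equipment → 6.5% → £4.81
Bike helmet £61.56: sports equipment → 6.5% → £4.00
Total tax = £2.28 + £3.01 + £0.81 + £8.47 + £1.04 + £4.81 + £4.00 = £24.42

£24.42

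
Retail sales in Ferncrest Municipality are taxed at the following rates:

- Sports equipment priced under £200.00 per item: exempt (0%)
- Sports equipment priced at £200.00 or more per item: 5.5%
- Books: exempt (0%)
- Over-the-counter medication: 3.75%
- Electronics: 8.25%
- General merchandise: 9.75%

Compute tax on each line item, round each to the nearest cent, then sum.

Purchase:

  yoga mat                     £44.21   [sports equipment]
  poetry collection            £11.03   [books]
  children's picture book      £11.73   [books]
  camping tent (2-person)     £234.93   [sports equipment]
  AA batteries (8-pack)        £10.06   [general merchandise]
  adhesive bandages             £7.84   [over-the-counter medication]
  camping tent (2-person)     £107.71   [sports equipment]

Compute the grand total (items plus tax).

£441.70

Yoga mat £44.21: sports equipment, under £200.00 → 0% → £0.00
Poetry collection £11.03: books → 0% → £0.00
Children's picture book £11.73: books → 0% → £0.00
Camping tent (2-person) £234.93: sports equipment, £200.00 or more → 5.5% → £12.92
AA batteries (8-pack) £10.06: general merchandise → 9.75% → £0.98
Adhesive bandages £7.84: over-the-counter medication → 3.75% → £0.29
Camping tent (2-person) £107.71: sports equipment, under £200.00 → 0% → £0.00
Subtotal = £427.51; tax = £14.19; total due = £441.70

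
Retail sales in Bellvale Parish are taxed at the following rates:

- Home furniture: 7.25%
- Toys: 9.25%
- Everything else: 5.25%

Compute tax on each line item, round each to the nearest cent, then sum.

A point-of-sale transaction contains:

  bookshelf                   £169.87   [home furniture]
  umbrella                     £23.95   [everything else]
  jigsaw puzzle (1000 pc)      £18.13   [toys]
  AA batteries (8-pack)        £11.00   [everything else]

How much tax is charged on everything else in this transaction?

Umbrella £23.95: everything else → 5.25% → £1.26
AA batteries (8-pack) £11.00: everything else → 5.25% → £0.58
Tax on everything else = £1.26 + £0.58 = £1.84

£1.84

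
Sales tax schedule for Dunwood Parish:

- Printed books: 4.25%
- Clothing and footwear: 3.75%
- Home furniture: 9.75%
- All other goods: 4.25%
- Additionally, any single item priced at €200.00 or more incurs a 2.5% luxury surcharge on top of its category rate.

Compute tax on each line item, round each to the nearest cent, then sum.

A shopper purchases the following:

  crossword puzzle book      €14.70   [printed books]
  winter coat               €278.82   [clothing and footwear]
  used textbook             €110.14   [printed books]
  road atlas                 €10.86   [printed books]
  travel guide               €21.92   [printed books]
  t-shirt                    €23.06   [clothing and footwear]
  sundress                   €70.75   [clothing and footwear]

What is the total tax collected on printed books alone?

€6.69

Crossword puzzle book €14.70: printed books → 4.25% → €0.62
Used textbook €110.14: printed books → 4.25% → €4.68
Road atlas €10.86: printed books → 4.25% → €0.46
Travel guide €21.92: printed books → 4.25% → €0.93
Tax on printed books = €0.62 + €4.68 + €0.46 + €0.93 = €6.69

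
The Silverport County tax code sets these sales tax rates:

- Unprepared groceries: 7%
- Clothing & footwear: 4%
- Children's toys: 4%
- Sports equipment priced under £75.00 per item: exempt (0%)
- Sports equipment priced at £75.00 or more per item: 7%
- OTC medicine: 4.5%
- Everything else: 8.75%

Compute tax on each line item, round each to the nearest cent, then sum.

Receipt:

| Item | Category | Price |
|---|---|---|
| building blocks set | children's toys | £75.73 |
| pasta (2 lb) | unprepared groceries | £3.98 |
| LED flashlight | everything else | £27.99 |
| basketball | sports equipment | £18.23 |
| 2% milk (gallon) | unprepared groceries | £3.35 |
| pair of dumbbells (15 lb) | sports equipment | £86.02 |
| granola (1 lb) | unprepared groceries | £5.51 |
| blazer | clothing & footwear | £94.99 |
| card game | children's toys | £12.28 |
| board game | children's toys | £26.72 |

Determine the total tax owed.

£17.76

Building blocks set £75.73: children's toys → 4% → £3.03
Pasta (2 lb) £3.98: unprepared groceries → 7% → £0.28
LED flashlight £27.99: everything else → 8.75% → £2.45
Basketball £18.23: sports equipment, under £75.00 → 0% → £0.00
2% milk (gallon) £3.35: unprepared groceries → 7% → £0.23
Pair of dumbbells (15 lb) £86.02: sports equipment, £75.00 or more → 7% → £6.02
Granola (1 lb) £5.51: unprepared groceries → 7% → £0.39
Blazer £94.99: clothing & footwear → 4% → £3.80
Card game £12.28: children's toys → 4% → £0.49
Board game £26.72: children's toys → 4% → £1.07
Total tax = £3.03 + £0.28 + £2.45 + £0.23 + £6.02 + £0.39 + £3.80 + £0.49 + £1.07 = £17.76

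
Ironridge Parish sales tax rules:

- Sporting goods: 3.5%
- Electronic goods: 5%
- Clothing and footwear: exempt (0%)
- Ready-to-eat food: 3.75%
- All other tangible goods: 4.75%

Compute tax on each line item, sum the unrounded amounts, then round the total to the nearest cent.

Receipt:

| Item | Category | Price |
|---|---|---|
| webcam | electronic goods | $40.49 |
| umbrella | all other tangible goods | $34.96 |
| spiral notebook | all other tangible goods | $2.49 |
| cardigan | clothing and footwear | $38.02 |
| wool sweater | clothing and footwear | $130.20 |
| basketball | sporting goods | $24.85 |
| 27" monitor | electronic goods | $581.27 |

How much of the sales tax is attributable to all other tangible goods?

$1.78

Umbrella $34.96: all other tangible goods → 4.75% → $1.6606
Spiral notebook $2.49: all other tangible goods → 4.75% → $0.118275
Tax on all other tangible goods: unrounded sum = $1.778875 → $1.78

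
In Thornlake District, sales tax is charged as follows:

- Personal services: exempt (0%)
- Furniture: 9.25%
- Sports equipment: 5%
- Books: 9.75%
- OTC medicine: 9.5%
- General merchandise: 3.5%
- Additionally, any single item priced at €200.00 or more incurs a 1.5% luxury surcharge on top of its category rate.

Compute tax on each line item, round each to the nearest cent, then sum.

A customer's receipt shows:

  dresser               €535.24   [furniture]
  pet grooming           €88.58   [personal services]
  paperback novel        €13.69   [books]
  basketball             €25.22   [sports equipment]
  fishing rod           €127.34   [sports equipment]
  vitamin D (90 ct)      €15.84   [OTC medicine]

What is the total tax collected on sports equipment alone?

Basketball €25.22: sports equipment → 5% → €1.26
Fishing rod €127.34: sports equipment → 5% → €6.37
Tax on sports equipment = €1.26 + €6.37 = €7.63

€7.63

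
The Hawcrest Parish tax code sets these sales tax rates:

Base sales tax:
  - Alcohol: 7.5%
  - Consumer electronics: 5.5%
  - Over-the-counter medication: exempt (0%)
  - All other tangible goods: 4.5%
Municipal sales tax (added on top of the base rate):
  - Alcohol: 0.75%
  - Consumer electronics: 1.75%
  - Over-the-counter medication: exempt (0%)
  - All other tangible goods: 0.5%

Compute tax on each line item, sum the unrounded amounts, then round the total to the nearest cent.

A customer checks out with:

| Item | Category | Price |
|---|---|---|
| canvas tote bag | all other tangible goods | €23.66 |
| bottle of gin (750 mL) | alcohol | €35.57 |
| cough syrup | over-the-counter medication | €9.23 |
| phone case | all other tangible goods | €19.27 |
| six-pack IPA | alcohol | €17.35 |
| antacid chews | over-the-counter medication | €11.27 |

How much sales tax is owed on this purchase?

Canvas tote bag €23.66: all other tangible goods → 4.5% + 0.5% municipal = 5% → €1.183
Bottle of gin (750 mL) €35.57: alcohol → 7.5% + 0.75% municipal = 8.25% → €2.934525
Cough syrup €9.23: over-the-counter medication → 0% + 0% municipal = 0% → €0.00
Phone case €19.27: all other tangible goods → 4.5% + 0.5% municipal = 5% → €0.9635
Six-pack IPA €17.35: alcohol → 7.5% + 0.75% municipal = 8.25% → €1.431375
Antacid chews €11.27: over-the-counter medication → 0% + 0% municipal = 0% → €0.00
Unrounded tax sum = €6.5124 → €6.51

€6.51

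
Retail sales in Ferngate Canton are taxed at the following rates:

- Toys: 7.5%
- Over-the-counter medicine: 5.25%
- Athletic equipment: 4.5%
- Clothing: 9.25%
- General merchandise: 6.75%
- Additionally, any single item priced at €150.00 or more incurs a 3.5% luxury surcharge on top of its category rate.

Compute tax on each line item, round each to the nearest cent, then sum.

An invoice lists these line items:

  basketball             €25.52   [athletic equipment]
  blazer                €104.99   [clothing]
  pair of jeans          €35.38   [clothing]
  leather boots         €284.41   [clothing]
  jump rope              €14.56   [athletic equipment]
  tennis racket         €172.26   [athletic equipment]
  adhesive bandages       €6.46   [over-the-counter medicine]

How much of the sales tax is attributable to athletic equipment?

€15.59

Basketball €25.52: athletic equipment → 4.5% → €1.15
Jump rope €14.56: athletic equipment → 4.5% → €0.66
Tennis racket €172.26: athletic equipment → 4.5% + 3.5% surcharge = 8% → €13.78
Tax on athletic equipment = €1.15 + €0.66 + €13.78 = €15.59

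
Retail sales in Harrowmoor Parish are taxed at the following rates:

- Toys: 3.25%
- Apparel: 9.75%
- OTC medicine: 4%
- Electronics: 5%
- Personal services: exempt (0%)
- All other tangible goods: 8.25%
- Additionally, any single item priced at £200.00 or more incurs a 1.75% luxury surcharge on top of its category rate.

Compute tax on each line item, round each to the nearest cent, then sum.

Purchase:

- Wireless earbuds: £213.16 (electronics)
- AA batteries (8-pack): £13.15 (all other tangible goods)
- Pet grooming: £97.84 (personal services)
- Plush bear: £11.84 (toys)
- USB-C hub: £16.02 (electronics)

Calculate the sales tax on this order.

Wireless earbuds £213.16: electronics → 5% + 1.75% surcharge = 6.75% → £14.39
AA batteries (8-pack) £13.15: all other tangible goods → 8.25% → £1.08
Pet grooming £97.84: personal services → 0% → £0.00
Plush bear £11.84: toys → 3.25% → £0.38
USB-C hub £16.02: electronics → 5% → £0.80
Total tax = £14.39 + £1.08 + £0.38 + £0.80 = £16.65

£16.65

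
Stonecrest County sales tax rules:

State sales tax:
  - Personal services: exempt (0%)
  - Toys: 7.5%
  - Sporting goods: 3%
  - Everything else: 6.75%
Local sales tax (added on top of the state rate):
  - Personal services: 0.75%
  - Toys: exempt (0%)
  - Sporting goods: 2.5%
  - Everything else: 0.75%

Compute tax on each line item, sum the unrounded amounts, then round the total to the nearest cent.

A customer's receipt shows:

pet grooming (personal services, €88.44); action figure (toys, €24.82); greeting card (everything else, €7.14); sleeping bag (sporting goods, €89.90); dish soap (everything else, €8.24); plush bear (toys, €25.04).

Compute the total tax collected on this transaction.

€10.50

Pet grooming €88.44: personal services → 0% + 0.75% local = 0.75% → €0.6633
Action figure €24.82: toys → 7.5% + 0% local = 7.5% → €1.8615
Greeting card €7.14: everything else → 6.75% + 0.75% local = 7.5% → €0.5355
Sleeping bag €89.90: sporting goods → 3% + 2.5% local = 5.5% → €4.9445
Dish soap €8.24: everything else → 6.75% + 0.75% local = 7.5% → €0.618
Plush bear €25.04: toys → 7.5% + 0% local = 7.5% → €1.878
Unrounded tax sum = €10.5008 → €10.50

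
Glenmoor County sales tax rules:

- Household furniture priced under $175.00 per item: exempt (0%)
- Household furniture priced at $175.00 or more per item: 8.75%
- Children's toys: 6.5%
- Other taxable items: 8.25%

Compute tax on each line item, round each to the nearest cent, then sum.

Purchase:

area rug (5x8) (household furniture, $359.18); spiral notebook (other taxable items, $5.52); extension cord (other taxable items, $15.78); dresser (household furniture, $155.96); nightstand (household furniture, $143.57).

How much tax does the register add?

Area rug (5x8) $359.18: household furniture, $175.00 or more → 8.75% → $31.43
Spiral notebook $5.52: other taxable items → 8.25% → $0.46
Extension cord $15.78: other taxable items → 8.25% → $1.30
Dresser $155.96: household furniture, under $175.00 → 0% → $0.00
Nightstand $143.57: household furniture, under $175.00 → 0% → $0.00
Total tax = $31.43 + $0.46 + $1.30 = $33.19

$33.19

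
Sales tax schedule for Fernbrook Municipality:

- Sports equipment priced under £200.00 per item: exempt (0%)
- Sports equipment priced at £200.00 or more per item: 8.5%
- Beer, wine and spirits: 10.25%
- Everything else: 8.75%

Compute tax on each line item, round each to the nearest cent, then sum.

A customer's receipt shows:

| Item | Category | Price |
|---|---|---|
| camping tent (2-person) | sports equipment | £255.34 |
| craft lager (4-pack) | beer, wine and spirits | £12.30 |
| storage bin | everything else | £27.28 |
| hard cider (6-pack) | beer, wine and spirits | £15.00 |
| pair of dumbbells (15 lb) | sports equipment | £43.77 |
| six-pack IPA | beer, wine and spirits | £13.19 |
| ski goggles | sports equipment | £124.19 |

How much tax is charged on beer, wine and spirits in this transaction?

£4.15

Craft lager (4-pack) £12.30: beer, wine and spirits → 10.25% → £1.26
Hard cider (6-pack) £15.00: beer, wine and spirits → 10.25% → £1.54
Six-pack IPA £13.19: beer, wine and spirits → 10.25% → £1.35
Tax on beer, wine and spirits = £1.26 + £1.54 + £1.35 = £4.15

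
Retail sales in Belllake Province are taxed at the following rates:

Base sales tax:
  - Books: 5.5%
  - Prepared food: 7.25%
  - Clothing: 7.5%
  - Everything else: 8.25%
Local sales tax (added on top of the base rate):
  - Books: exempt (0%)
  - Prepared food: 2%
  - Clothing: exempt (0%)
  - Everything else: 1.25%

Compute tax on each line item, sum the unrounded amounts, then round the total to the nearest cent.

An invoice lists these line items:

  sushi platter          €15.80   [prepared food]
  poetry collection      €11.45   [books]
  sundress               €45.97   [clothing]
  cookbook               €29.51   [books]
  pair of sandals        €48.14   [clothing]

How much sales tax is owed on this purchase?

€10.77

Sushi platter €15.80: prepared food → 7.25% + 2% local = 9.25% → €1.4615
Poetry collection €11.45: books → 5.5% + 0% local = 5.5% → €0.62975
Sundress €45.97: clothing → 7.5% + 0% local = 7.5% → €3.44775
Cookbook €29.51: books → 5.5% + 0% local = 5.5% → €1.62305
Pair of sandals €48.14: clothing → 7.5% + 0% local = 7.5% → €3.6105
Unrounded tax sum = €10.77255 → €10.77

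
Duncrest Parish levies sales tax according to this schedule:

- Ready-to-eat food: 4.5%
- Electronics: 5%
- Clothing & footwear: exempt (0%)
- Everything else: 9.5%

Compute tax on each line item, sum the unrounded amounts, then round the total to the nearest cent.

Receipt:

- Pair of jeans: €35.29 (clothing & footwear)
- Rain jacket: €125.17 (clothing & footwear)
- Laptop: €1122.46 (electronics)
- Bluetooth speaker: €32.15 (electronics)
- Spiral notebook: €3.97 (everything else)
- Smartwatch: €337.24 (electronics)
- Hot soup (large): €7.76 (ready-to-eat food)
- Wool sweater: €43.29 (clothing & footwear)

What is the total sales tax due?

€75.32

Pair of jeans €35.29: clothing & footwear → 0% → €0.00
Rain jacket €125.17: clothing & footwear → 0% → €0.00
Laptop €1122.46: electronics → 5% → €56.123
Bluetooth speaker €32.15: electronics → 5% → €1.6075
Spiral notebook €3.97: everything else → 9.5% → €0.37715
Smartwatch €337.24: electronics → 5% → €16.862
Hot soup (large) €7.76: ready-to-eat food → 4.5% → €0.3492
Wool sweater €43.29: clothing & footwear → 0% → €0.00
Unrounded tax sum = €75.31885 → €75.32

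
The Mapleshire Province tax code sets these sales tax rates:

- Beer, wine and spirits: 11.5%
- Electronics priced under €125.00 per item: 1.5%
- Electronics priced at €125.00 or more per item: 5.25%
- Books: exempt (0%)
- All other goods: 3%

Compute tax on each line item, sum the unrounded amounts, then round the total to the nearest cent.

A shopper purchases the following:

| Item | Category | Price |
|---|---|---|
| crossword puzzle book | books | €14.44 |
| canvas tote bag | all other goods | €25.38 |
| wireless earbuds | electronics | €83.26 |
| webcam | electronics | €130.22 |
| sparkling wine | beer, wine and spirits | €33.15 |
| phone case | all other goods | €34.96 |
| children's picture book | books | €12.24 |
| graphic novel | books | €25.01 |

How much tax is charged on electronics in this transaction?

€8.09

Wireless earbuds €83.26: electronics, under €125.00 → 1.5% → €1.2489
Webcam €130.22: electronics, €125.00 or more → 5.25% → €6.83655
Tax on electronics: unrounded sum = €8.08545 → €8.09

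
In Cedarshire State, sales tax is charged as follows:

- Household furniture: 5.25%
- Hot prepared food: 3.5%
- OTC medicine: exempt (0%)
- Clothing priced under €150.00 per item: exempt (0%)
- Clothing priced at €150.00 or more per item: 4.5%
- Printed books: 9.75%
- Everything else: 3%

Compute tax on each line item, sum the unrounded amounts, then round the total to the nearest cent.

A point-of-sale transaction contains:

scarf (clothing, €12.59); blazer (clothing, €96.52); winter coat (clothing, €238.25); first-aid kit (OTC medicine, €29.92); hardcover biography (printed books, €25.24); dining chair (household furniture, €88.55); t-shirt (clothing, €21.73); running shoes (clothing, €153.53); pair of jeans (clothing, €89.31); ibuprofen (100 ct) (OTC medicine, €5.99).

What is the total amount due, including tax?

Scarf €12.59: clothing, under €150.00 → 0% → €0.00
Blazer €96.52: clothing, under €150.00 → 0% → €0.00
Winter coat €238.25: clothing, €150.00 or more → 4.5% → €10.72125
First-aid kit €29.92: OTC medicine → 0% → €0.00
Hardcover biography €25.24: printed books → 9.75% → €2.4609
Dining chair €88.55: household furniture → 5.25% → €4.648875
T-shirt €21.73: clothing, under €150.00 → 0% → €0.00
Running shoes €153.53: clothing, €150.00 or more → 4.5% → €6.90885
Pair of jeans €89.31: clothing, under €150.00 → 0% → €0.00
Ibuprofen (100 ct) €5.99: OTC medicine → 0% → €0.00
Subtotal = €761.63; unrounded tax = €24.739875 → €24.74; total due = €786.37

€786.37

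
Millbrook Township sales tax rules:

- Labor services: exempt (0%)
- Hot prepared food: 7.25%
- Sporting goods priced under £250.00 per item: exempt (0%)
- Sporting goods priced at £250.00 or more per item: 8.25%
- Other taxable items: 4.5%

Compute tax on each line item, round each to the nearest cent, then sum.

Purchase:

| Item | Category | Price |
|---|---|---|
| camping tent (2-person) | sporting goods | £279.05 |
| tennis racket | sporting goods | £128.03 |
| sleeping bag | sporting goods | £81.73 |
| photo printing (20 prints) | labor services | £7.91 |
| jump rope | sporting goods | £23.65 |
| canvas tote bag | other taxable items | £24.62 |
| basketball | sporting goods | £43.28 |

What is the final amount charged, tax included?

£612.40

Camping tent (2-person) £279.05: sporting goods, £250.00 or more → 8.25% → £23.02
Tennis racket £128.03: sporting goods, under £250.00 → 0% → £0.00
Sleeping bag £81.73: sporting goods, under £250.00 → 0% → £0.00
Photo printing (20 prints) £7.91: labor services → 0% → £0.00
Jump rope £23.65: sporting goods, under £250.00 → 0% → £0.00
Canvas tote bag £24.62: other taxable items → 4.5% → £1.11
Basketball £43.28: sporting goods, under £250.00 → 0% → £0.00
Subtotal = £588.27; tax = £24.13; total due = £612.40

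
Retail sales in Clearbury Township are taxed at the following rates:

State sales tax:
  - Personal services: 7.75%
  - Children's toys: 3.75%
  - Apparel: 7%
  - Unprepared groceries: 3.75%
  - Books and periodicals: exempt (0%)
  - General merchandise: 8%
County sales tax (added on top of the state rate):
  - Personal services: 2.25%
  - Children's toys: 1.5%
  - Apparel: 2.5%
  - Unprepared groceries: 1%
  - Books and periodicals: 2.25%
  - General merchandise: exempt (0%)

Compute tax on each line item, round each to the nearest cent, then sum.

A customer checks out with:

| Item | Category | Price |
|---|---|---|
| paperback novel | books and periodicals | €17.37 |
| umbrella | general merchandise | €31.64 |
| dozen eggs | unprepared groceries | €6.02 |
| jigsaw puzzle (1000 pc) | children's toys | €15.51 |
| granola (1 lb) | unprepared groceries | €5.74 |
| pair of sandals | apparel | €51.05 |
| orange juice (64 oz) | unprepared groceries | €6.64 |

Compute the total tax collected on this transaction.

Paperback novel €17.37: books and periodicals → 0% + 2.25% county = 2.25% → €0.39
Umbrella €31.64: general merchandise → 8% + 0% county = 8% → €2.53
Dozen eggs €6.02: unprepared groceries → 3.75% + 1% county = 4.75% → €0.29
Jigsaw puzzle (1000 pc) €15.51: children's toys → 3.75% + 1.5% county = 5.25% → €0.81
Granola (1 lb) €5.74: unprepared groceries → 3.75% + 1% county = 4.75% → €0.27
Pair of sandals €51.05: apparel → 7% + 2.5% county = 9.5% → €4.85
Orange juice (64 oz) €6.64: unprepared groceries → 3.75% + 1% county = 4.75% → €0.32
Total tax = €0.39 + €2.53 + €0.29 + €0.81 + €0.27 + €4.85 + €0.32 = €9.46

€9.46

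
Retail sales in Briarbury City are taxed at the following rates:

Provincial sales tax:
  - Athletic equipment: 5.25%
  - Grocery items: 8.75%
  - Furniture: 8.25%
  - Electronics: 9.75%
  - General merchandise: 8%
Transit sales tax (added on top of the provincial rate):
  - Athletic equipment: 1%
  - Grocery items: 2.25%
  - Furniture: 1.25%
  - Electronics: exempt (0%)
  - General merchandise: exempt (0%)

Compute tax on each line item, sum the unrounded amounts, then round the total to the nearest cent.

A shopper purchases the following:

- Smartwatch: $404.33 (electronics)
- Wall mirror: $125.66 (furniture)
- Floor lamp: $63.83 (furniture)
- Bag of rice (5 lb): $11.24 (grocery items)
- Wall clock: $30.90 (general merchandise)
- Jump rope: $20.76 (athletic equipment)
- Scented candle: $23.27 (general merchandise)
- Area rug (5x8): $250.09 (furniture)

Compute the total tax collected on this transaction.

$88.05

Smartwatch $404.33: electronics → 9.75% + 0% transit = 9.75% → $39.422175
Wall mirror $125.66: furniture → 8.25% + 1.25% transit = 9.5% → $11.9377
Floor lamp $63.83: furniture → 8.25% + 1.25% transit = 9.5% → $6.06385
Bag of rice (5 lb) $11.24: grocery items → 8.75% + 2.25% transit = 11% → $1.2364
Wall clock $30.90: general merchandise → 8% + 0% transit = 8% → $2.472
Jump rope $20.76: athletic equipment → 5.25% + 1% transit = 6.25% → $1.2975
Scented candle $23.27: general merchandise → 8% + 0% transit = 8% → $1.8616
Area rug (5x8) $250.09: furniture → 8.25% + 1.25% transit = 9.5% → $23.75855
Unrounded tax sum = $88.049775 → $88.05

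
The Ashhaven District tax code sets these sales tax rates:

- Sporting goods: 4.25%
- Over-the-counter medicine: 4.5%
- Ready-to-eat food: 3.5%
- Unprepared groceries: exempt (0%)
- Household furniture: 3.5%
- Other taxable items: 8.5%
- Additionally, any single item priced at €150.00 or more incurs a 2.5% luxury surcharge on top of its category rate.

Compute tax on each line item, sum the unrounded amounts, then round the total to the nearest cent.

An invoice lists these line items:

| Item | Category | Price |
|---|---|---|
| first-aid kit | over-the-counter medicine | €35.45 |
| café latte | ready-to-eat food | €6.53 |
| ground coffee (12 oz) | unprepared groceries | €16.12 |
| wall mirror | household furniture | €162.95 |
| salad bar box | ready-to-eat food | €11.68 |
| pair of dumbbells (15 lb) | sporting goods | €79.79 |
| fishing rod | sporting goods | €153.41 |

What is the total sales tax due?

First-aid kit €35.45: over-the-counter medicine → 4.5% → €1.59525
Café latte €6.53: ready-to-eat food → 3.5% → €0.22855
Ground coffee (12 oz) €16.12: unprepared groceries → 0% → €0.00
Wall mirror €162.95: household furniture → 3.5% + 2.5% surcharge = 6% → €9.777
Salad bar box €11.68: ready-to-eat food → 3.5% → €0.4088
Pair of dumbbells (15 lb) €79.79: sporting goods → 4.25% → €3.391075
Fishing rod €153.41: sporting goods → 4.25% + 2.5% surcharge = 6.75% → €10.355175
Unrounded tax sum = €25.75585 → €25.76

€25.76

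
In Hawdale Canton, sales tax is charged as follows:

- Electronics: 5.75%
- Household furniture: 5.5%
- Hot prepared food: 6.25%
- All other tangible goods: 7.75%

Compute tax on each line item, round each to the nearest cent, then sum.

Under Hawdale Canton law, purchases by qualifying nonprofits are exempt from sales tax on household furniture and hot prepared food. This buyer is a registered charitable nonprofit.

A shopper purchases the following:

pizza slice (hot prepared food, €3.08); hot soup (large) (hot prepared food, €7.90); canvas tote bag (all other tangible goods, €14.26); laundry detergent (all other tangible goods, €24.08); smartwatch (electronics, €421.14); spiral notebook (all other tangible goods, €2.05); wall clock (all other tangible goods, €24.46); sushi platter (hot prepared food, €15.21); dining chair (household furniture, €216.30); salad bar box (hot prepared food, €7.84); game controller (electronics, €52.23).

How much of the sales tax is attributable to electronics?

€27.22

Smartwatch €421.14: electronics → 5.75% → €24.22
Game controller €52.23: electronics → 5.75% → €3.00
Tax on electronics = €24.22 + €3.00 = €27.22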